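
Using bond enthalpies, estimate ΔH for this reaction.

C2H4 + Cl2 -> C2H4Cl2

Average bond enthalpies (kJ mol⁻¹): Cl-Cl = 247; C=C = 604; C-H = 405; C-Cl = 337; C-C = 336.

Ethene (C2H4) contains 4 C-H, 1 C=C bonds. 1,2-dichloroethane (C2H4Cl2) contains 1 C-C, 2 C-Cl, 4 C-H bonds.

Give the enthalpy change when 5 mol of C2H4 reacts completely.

ΔH = −795 kJ

Bonds broken (reactants):
  C-H: 4 × 405 = 1620
  C=C: 1 × 604 = 604
  Cl-Cl: 1 × 247 = 247
  Σ(broken) = 2471 kJ
Bonds formed (products):
  C-C: 1 × 336 = 336
  C-Cl: 2 × 337 = 674
  C-H: 4 × 405 = 1620
  Σ(formed) = 2630 kJ
ΔH = Σ(broken) − Σ(formed) = 2471 − 2630 = −159 kJ
For 5× the reaction as written: 5 × (−159) = −795 kJ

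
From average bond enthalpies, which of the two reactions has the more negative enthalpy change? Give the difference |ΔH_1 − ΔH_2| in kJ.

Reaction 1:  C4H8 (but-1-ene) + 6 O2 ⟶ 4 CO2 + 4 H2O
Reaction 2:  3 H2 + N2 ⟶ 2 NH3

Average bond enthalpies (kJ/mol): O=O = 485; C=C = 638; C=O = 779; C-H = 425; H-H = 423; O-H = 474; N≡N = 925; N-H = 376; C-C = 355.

Reaction 1:
  Bonds broken (reactants):
    C-C: 2 × 355 = 710
    C-H: 8 × 425 = 3400
    C=C: 1 × 638 = 638
    O=O: 6 × 485 = 2910
    Σ(broken) = 7658 kJ
  Bonds formed (products):
    C=O: 8 × 779 = 6232
    O-H: 8 × 474 = 3792
    Σ(formed) = 10024 kJ
  ΔH_1 = 7658 − 10024 = −2366 kJ
Reaction 2:
  Bonds broken (reactants):
    H-H: 3 × 423 = 1269
    N≡N: 1 × 925 = 925
    Σ(broken) = 2194 kJ
  Bonds formed (products):
    N-H: 6 × 376 = 2256
    Σ(formed) = 2256 kJ
  ΔH_2 = 2194 − 2256 = −62 kJ
ΔH_1 − ΔH_2 = −2304 kJ, so reaction 1 has the more negative ΔH; |ΔH_1 − ΔH_2| = 2304 kJ.

Reaction 1, by 2304 kJ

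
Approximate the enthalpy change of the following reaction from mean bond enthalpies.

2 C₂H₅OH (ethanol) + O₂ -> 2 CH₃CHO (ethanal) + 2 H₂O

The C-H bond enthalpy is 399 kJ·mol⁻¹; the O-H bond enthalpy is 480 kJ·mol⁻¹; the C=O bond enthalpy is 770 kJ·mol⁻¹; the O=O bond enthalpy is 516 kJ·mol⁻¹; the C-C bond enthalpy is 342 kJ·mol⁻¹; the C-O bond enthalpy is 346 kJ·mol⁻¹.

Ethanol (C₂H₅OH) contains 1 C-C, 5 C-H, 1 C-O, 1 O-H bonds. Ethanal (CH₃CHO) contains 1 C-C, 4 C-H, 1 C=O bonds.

Bonds broken (reactants):
  C-C: 2 × 342 = 684
  C-H: 10 × 399 = 3990
  C-O: 2 × 346 = 692
  O-H: 2 × 480 = 960
  O=O: 1 × 516 = 516
  Σ(broken) = 6842 kJ
Bonds formed (products):
  C-C: 2 × 342 = 684
  C-H: 8 × 399 = 3192
  C=O: 2 × 770 = 1540
  O-H: 4 × 480 = 1920
  Σ(formed) = 7336 kJ
ΔH = Σ(broken) − Σ(formed) = 6842 − 7336 = −494 kJ

ΔH ≈ −494 kJ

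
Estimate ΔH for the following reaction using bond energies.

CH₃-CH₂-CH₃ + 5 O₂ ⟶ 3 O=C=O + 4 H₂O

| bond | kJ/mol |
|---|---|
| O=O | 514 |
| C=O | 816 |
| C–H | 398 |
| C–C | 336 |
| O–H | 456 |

ΔH ≈ −2118 kJ

Bonds broken (reactants):
  C–C: 2 × 336 = 672
  C–H: 8 × 398 = 3184
  O=O: 5 × 514 = 2570
  Σ(broken) = 6426 kJ
Bonds formed (products):
  C=O: 6 × 816 = 4896
  O–H: 8 × 456 = 3648
  Σ(formed) = 8544 kJ
ΔH = Σ(broken) − Σ(formed) = 6426 − 8544 = −2118 kJ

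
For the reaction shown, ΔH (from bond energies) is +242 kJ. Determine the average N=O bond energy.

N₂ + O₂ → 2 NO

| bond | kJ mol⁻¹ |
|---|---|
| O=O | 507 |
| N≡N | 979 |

Let D be the N=O bond energy.
Σ(broken) = 1×979 + 1×507 = 1486
Σ(formed) = 2×D = 2D
ΔH = Σ(broken) − Σ(formed) = (1486) − (2D) = +1486 − 2D
Setting this equal to +242 kJ gives 2D = 1244, so D = 622 kJ/mol.

D(N=O) ≈ 622 kJ/mol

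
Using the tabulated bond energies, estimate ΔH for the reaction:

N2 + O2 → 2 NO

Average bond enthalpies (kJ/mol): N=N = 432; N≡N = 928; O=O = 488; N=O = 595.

Bonds broken (reactants):
  N≡N: 1 × 928 = 928
  O=O: 1 × 488 = 488
  Σ(broken) = 1416 kJ
Bonds formed (products):
  N=O: 2 × 595 = 1190
  Σ(formed) = 1190 kJ
ΔH = Σ(broken) − Σ(formed) = 1416 − 1190 = +226 kJ

ΔH ≈ +226 kJ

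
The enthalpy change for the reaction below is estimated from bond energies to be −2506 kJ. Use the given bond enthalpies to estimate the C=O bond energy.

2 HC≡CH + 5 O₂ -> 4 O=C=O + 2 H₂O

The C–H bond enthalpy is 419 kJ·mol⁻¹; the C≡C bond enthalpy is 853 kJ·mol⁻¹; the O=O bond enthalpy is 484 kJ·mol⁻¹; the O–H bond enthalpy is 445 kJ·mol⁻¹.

Let D be the C=O bond energy.
Σ(broken) = 2×853 + 4×419 + 5×484 = 5802
Σ(formed) = 8×D + 4×445 = 1780 + 8D
ΔH = Σ(broken) − Σ(formed) = (5802) − (1780 + 8D) = +4022 − 8D
Setting this equal to −2506 kJ gives 8D = 6528, so D = 816 kJ/mol.

D(C=O) ≈ 816 kJ/mol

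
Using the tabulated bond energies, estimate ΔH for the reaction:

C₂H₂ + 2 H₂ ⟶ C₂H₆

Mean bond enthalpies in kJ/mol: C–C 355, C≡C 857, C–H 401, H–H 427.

ΔH ≈ −248 kJ

Bonds broken (reactants):
  C≡C: 1 × 857 = 857
  C–H: 2 × 401 = 802
  H–H: 2 × 427 = 854
  Σ(broken) = 2513 kJ
Bonds formed (products):
  C–C: 1 × 355 = 355
  C–H: 6 × 401 = 2406
  Σ(formed) = 2761 kJ
ΔH = Σ(broken) − Σ(formed) = 2513 − 2761 = −248 kJ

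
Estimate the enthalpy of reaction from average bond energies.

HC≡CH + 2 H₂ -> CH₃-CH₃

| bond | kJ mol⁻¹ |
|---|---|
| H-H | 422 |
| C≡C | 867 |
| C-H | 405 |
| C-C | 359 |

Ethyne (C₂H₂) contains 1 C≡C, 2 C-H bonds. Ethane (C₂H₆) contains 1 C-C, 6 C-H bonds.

Bonds broken (reactants):
  C≡C: 1 × 867 = 867
  C-H: 2 × 405 = 810
  H-H: 2 × 422 = 844
  Σ(broken) = 2521 kJ
Bonds formed (products):
  C-C: 1 × 359 = 359
  C-H: 6 × 405 = 2430
  Σ(formed) = 2789 kJ
ΔH = Σ(broken) − Σ(formed) = 2521 − 2789 = −268 kJ

ΔH ≈ −268 kJ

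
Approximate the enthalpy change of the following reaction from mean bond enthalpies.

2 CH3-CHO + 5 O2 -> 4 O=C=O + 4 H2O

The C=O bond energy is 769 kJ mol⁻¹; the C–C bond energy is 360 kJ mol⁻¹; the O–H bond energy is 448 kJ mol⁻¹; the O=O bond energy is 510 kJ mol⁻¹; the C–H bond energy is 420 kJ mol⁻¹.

Bonds broken (reactants):
  C–C: 2 × 360 = 720
  C–H: 8 × 420 = 3360
  C=O: 2 × 769 = 1538
  O=O: 5 × 510 = 2550
  Σ(broken) = 8168 kJ
Bonds formed (products):
  C=O: 8 × 769 = 6152
  O–H: 8 × 448 = 3584
  Σ(formed) = 9736 kJ
ΔH = Σ(broken) − Σ(formed) = 8168 − 9736 = −1568 kJ

ΔH ≈ −1568 kJ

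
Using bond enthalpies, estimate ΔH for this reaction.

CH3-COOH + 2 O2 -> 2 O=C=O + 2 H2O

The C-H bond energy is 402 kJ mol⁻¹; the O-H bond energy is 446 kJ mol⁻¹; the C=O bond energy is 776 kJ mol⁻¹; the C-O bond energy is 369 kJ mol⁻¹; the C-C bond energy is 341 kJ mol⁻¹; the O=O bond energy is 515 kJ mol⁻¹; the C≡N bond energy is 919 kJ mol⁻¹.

Bonds broken (reactants):
  C-C: 1 × 341 = 341
  C-H: 3 × 402 = 1206
  C-O: 1 × 369 = 369
  C=O: 1 × 776 = 776
  O-H: 1 × 446 = 446
  O=O: 2 × 515 = 1030
  Σ(broken) = 4168 kJ
Bonds formed (products):
  C=O: 4 × 776 = 3104
  O-H: 4 × 446 = 1784
  Σ(formed) = 4888 kJ
ΔH = Σ(broken) − Σ(formed) = 4168 − 4888 = −720 kJ

ΔH ≈ −720 kJ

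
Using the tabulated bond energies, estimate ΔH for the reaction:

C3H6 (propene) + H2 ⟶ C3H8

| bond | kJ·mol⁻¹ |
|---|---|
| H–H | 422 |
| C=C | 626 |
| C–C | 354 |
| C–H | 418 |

Bonds broken (reactants):
  C–C: 1 × 354 = 354
  C–H: 6 × 418 = 2508
  C=C: 1 × 626 = 626
  H–H: 1 × 422 = 422
  Σ(broken) = 3910 kJ
Bonds formed (products):
  C–C: 2 × 354 = 708
  C–H: 8 × 418 = 3344
  Σ(formed) = 4052 kJ
ΔH = Σ(broken) − Σ(formed) = 3910 − 4052 = −142 kJ

ΔH ≈ −142 kJ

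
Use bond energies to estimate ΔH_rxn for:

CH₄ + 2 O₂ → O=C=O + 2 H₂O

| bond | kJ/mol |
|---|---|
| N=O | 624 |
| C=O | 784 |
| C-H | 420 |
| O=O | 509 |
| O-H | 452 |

ΔH ≈ −678 kJ

Bonds broken (reactants):
  C-H: 4 × 420 = 1680
  O=O: 2 × 509 = 1018
  Σ(broken) = 2698 kJ
Bonds formed (products):
  C=O: 2 × 784 = 1568
  O-H: 4 × 452 = 1808
  Σ(formed) = 3376 kJ
ΔH = Σ(broken) − Σ(formed) = 2698 − 3376 = −678 kJ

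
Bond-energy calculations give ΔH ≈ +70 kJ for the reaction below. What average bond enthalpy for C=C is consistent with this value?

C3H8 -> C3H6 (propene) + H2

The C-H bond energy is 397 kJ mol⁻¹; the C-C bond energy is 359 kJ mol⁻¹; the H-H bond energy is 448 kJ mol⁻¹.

D(C=C) ≈ 635 kJ/mol

Let D be the C=C bond energy.
Σ(broken) = 2×359 + 8×397 = 3894
Σ(formed) = 1×359 + 6×397 + 1×D + 1×448 = 3189 + D
ΔH = Σ(broken) − Σ(formed) = (3894) − (3189 + D) = +705 − D
Setting this equal to +70 kJ gives D = 635 kJ/mol.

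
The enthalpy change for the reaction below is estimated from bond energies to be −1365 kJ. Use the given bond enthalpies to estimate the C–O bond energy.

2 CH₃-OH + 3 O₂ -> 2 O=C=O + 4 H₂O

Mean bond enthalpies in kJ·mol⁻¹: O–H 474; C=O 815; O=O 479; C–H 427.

Let D be the C–O bond energy.
Σ(broken) = 6×427 + 2×D + 2×474 + 3×479 = 4947 + 2D
Σ(formed) = 4×815 + 8×474 = 7052
ΔH = Σ(broken) − Σ(formed) = (4947 + 2D) − (7052) = −2105 + 2D
Setting this equal to −1365 kJ gives 2D = 740, so D = 370 kJ/mol.

D(C–O) ≈ 370 kJ/mol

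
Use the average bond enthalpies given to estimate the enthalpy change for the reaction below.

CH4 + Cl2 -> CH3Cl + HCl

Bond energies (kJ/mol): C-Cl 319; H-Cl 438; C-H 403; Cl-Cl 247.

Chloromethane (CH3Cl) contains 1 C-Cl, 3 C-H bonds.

ΔH ≈ −107 kJ

Bonds broken (reactants):
  C-H: 4 × 403 = 1612
  Cl-Cl: 1 × 247 = 247
  Σ(broken) = 1859 kJ
Bonds formed (products):
  C-Cl: 1 × 319 = 319
  C-H: 3 × 403 = 1209
  H-Cl: 1 × 438 = 438
  Σ(formed) = 1966 kJ
ΔH = Σ(broken) − Σ(formed) = 1859 − 1966 = −107 kJ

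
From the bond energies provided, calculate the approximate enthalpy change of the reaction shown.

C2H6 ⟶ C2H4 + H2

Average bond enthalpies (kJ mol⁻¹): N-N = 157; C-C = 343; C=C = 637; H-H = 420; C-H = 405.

Bonds broken (reactants):
  C-C: 1 × 343 = 343
  C-H: 6 × 405 = 2430
  Σ(broken) = 2773 kJ
Bonds formed (products):
  C-H: 4 × 405 = 1620
  C=C: 1 × 637 = 637
  H-H: 1 × 420 = 420
  Σ(formed) = 2677 kJ
ΔH = Σ(broken) − Σ(formed) = 2773 − 2677 = +96 kJ

ΔH ≈ +96 kJ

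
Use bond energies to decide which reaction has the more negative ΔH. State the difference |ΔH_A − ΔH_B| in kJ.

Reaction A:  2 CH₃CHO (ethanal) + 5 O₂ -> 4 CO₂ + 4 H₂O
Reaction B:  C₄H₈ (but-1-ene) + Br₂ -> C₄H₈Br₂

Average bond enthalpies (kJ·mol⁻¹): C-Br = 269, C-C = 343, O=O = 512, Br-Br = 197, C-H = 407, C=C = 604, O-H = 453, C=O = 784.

Reaction A:
  Bonds broken (reactants):
    C-C: 2 × 343 = 686
    C-H: 8 × 407 = 3256
    C=O: 2 × 784 = 1568
    O=O: 5 × 512 = 2560
    Σ(broken) = 8070 kJ
  Bonds formed (products):
    C=O: 8 × 784 = 6272
    O-H: 8 × 453 = 3624
    Σ(formed) = 9896 kJ
  ΔH_A = 8070 − 9896 = −1826 kJ
Reaction B:
  Bonds broken (reactants):
    Br-Br: 1 × 197 = 197
    C-C: 2 × 343 = 686
    C-H: 8 × 407 = 3256
    C=C: 1 × 604 = 604
    Σ(broken) = 4743 kJ
  Bonds formed (products):
    C-Br: 2 × 269 = 538
    C-C: 3 × 343 = 1029
    C-H: 8 × 407 = 3256
    Σ(formed) = 4823 kJ
  ΔH_B = 4743 − 4823 = −80 kJ
ΔH_A − ΔH_B = −1746 kJ, so reaction A has the more negative ΔH; |ΔH_A − ΔH_B| = 1746 kJ.

Reaction A, by 1746 kJ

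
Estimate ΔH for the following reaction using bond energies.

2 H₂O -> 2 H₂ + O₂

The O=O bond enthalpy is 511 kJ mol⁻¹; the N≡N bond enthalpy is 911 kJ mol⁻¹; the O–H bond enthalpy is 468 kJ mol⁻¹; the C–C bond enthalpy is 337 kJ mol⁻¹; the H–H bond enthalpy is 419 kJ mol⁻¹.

Bonds broken (reactants):
  O–H: 4 × 468 = 1872
  Σ(broken) = 1872 kJ
Bonds formed (products):
  H–H: 2 × 419 = 838
  O=O: 1 × 511 = 511
  Σ(formed) = 1349 kJ
ΔH = Σ(broken) − Σ(formed) = 1872 − 1349 = +523 kJ

ΔH ≈ +523 kJ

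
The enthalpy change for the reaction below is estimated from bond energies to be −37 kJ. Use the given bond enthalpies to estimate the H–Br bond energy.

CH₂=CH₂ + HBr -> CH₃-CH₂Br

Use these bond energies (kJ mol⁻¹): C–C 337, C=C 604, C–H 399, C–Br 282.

Let D be the H–Br bond energy.
Σ(broken) = 4×399 + 1×604 + 1×D = 2200 + D
Σ(formed) = 1×282 + 1×337 + 5×399 = 2614
ΔH = Σ(broken) − Σ(formed) = (2200 + D) − (2614) = −414 + D
Setting this equal to −37 kJ gives D = 377 kJ/mol.

D(H–Br) ≈ 377 kJ/mol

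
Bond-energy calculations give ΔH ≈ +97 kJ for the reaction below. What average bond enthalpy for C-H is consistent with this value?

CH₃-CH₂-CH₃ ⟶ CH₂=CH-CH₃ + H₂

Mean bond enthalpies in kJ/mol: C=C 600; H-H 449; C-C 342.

D(C-H) ≈ 402 kJ/mol

Let D be the C-H bond energy.
Σ(broken) = 2×342 + 8×D = 684 + 8D
Σ(formed) = 1×342 + 6×D + 1×600 + 1×449 = 1391 + 6D
ΔH = Σ(broken) − Σ(formed) = (684 + 8D) − (1391 + 6D) = −707 + 2D
Setting this equal to +97 kJ gives 2D = 804, so D = 402 kJ/mol.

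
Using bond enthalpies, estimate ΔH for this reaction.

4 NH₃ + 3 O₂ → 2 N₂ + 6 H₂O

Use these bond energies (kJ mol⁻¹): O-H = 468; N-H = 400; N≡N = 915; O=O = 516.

ΔH ≈ −1098 kJ

Bonds broken (reactants):
  N-H: 12 × 400 = 4800
  O=O: 3 × 516 = 1548
  Σ(broken) = 6348 kJ
Bonds formed (products):
  N≡N: 2 × 915 = 1830
  O-H: 12 × 468 = 5616
  Σ(formed) = 7446 kJ
ΔH = Σ(broken) − Σ(formed) = 6348 − 7446 = −1098 kJ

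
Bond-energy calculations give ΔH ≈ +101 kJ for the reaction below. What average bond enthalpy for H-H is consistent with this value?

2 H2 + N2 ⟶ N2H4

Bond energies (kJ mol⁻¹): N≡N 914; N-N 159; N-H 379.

Let D be the H-H bond energy.
Σ(broken) = 2×D + 1×914 = 914 + 2D
Σ(formed) = 4×379 + 1×159 = 1675
ΔH = Σ(broken) − Σ(formed) = (914 + 2D) − (1675) = −761 + 2D
Setting this equal to +101 kJ gives 2D = 862, so D = 431 kJ/mol.

D(H-H) ≈ 431 kJ/mol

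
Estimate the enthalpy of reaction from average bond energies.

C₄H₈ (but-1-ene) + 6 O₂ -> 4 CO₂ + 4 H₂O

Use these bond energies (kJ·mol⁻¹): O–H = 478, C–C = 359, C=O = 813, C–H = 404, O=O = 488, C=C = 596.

ΔH ≈ −2854 kJ

Bonds broken (reactants):
  C–C: 2 × 359 = 718
  C–H: 8 × 404 = 3232
  C=C: 1 × 596 = 596
  O=O: 6 × 488 = 2928
  Σ(broken) = 7474 kJ
Bonds formed (products):
  C=O: 8 × 813 = 6504
  O–H: 8 × 478 = 3824
  Σ(formed) = 10328 kJ
ΔH = Σ(broken) − Σ(formed) = 7474 − 10328 = −2854 kJ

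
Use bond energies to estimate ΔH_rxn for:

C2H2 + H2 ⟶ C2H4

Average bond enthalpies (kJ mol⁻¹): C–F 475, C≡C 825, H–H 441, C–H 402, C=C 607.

ΔH ≈ −145 kJ

Bonds broken (reactants):
  C≡C: 1 × 825 = 825
  C–H: 2 × 402 = 804
  H–H: 1 × 441 = 441
  Σ(broken) = 2070 kJ
Bonds formed (products):
  C–H: 4 × 402 = 1608
  C=C: 1 × 607 = 607
  Σ(formed) = 2215 kJ
ΔH = Σ(broken) − Σ(formed) = 2070 − 2215 = −145 kJ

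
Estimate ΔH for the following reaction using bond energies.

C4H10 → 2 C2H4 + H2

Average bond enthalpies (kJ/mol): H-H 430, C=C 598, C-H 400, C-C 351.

Bonds broken (reactants):
  C-C: 3 × 351 = 1053
  C-H: 10 × 400 = 4000
  Σ(broken) = 5053 kJ
Bonds formed (products):
  C-H: 8 × 400 = 3200
  C=C: 2 × 598 = 1196
  H-H: 1 × 430 = 430
  Σ(formed) = 4826 kJ
ΔH = Σ(broken) − Σ(formed) = 5053 − 4826 = +227 kJ

ΔH ≈ +227 kJ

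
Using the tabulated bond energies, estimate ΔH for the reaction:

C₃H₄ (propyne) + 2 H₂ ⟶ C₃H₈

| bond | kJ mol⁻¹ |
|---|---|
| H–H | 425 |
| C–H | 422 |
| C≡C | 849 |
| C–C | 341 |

ΔH ≈ −330 kJ

Bonds broken (reactants):
  C≡C: 1 × 849 = 849
  C–C: 1 × 341 = 341
  C–H: 4 × 422 = 1688
  H–H: 2 × 425 = 850
  Σ(broken) = 3728 kJ
Bonds formed (products):
  C–C: 2 × 341 = 682
  C–H: 8 × 422 = 3376
  Σ(formed) = 4058 kJ
ΔH = Σ(broken) − Σ(formed) = 3728 − 4058 = −330 kJ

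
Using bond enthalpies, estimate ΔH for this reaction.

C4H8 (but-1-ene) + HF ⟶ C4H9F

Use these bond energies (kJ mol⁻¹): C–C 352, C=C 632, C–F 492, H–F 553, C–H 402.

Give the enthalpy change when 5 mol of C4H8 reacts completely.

Bonds broken (reactants):
  C–C: 2 × 352 = 704
  C–H: 8 × 402 = 3216
  C=C: 1 × 632 = 632
  H–F: 1 × 553 = 553
  Σ(broken) = 5105 kJ
Bonds formed (products):
  C–C: 3 × 352 = 1056
  C–F: 1 × 492 = 492
  C–H: 9 × 402 = 3618
  Σ(formed) = 5166 kJ
ΔH = Σ(broken) − Σ(formed) = 5105 − 5166 = −61 kJ
For 5× the reaction as written: 5 × (−61) = −305 kJ

ΔH = −305 kJ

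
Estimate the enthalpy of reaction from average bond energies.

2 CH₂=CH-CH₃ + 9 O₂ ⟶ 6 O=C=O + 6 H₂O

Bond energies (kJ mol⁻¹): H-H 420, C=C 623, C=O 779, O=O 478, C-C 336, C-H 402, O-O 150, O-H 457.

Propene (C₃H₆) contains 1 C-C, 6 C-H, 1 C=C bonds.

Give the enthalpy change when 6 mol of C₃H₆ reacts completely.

Bonds broken (reactants):
  C-C: 2 × 336 = 672
  C-H: 12 × 402 = 4824
  C=C: 2 × 623 = 1246
  O=O: 9 × 478 = 4302
  Σ(broken) = 11044 kJ
Bonds formed (products):
  C=O: 12 × 779 = 9348
  O-H: 12 × 457 = 5484
  Σ(formed) = 14832 kJ
ΔH = Σ(broken) − Σ(formed) = 11044 − 14832 = −3788 kJ
For 3× the reaction as written: 3 × (−3788) = −11364 kJ

ΔH = −11364 kJ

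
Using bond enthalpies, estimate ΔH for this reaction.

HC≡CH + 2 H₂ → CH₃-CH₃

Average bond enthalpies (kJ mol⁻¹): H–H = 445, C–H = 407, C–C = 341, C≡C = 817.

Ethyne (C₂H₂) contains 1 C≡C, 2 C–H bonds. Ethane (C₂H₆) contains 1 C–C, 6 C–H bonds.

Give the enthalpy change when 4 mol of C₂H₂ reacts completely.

Bonds broken (reactants):
  C≡C: 1 × 817 = 817
  C–H: 2 × 407 = 814
  H–H: 2 × 445 = 890
  Σ(broken) = 2521 kJ
Bonds formed (products):
  C–C: 1 × 341 = 341
  C–H: 6 × 407 = 2442
  Σ(formed) = 2783 kJ
ΔH = Σ(broken) − Σ(formed) = 2521 − 2783 = −262 kJ
For 4× the reaction as written: 4 × (−262) = −1048 kJ

ΔH = −1048 kJ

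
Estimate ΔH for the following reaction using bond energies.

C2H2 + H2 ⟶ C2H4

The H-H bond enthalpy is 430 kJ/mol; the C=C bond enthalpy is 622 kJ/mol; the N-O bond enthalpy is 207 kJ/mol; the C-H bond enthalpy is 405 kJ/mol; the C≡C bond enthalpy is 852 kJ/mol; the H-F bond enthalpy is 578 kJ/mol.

Bonds broken (reactants):
  C≡C: 1 × 852 = 852
  C-H: 2 × 405 = 810
  H-H: 1 × 430 = 430
  Σ(broken) = 2092 kJ
Bonds formed (products):
  C-H: 4 × 405 = 1620
  C=C: 1 × 622 = 622
  Σ(formed) = 2242 kJ
ΔH = Σ(broken) − Σ(formed) = 2092 − 2242 = −150 kJ

ΔH ≈ −150 kJ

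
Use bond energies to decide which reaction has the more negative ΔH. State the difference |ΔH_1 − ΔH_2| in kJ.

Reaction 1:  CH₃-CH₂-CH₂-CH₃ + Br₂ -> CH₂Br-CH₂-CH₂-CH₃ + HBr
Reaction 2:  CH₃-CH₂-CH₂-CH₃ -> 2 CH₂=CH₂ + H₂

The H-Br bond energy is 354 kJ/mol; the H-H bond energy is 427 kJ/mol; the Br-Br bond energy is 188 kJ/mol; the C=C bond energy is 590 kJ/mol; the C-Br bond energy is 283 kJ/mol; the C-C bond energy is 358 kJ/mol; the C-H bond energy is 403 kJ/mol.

Reaction 1, by 319 kJ

Reaction 1:
  Bonds broken (reactants):
    Br-Br: 1 × 188 = 188
    C-C: 3 × 358 = 1074
    C-H: 10 × 403 = 4030
    Σ(broken) = 5292 kJ
  Bonds formed (products):
    C-Br: 1 × 283 = 283
    C-C: 3 × 358 = 1074
    C-H: 9 × 403 = 3627
    H-Br: 1 × 354 = 354
    Σ(formed) = 5338 kJ
  ΔH_1 = 5292 − 5338 = −46 kJ
Reaction 2:
  Bonds broken (reactants):
    C-C: 3 × 358 = 1074
    C-H: 10 × 403 = 4030
    Σ(broken) = 5104 kJ
  Bonds formed (products):
    C-H: 8 × 403 = 3224
    C=C: 2 × 590 = 1180
    H-H: 1 × 427 = 427
    Σ(formed) = 4831 kJ
  ΔH_2 = 5104 − 4831 = +273 kJ
ΔH_1 − ΔH_2 = −319 kJ, so reaction 1 has the more negative ΔH; |ΔH_1 − ΔH_2| = 319 kJ.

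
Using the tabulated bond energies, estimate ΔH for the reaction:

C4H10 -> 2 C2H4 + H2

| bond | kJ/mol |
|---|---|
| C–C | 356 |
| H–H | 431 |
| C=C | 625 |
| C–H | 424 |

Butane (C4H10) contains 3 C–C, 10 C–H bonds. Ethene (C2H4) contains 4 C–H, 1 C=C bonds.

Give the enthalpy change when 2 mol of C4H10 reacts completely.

ΔH = +470 kJ

Bonds broken (reactants):
  C–C: 3 × 356 = 1068
  C–H: 10 × 424 = 4240
  Σ(broken) = 5308 kJ
Bonds formed (products):
  C–H: 8 × 424 = 3392
  C=C: 2 × 625 = 1250
  H–H: 1 × 431 = 431
  Σ(formed) = 5073 kJ
ΔH = Σ(broken) − Σ(formed) = 5308 − 5073 = +235 kJ
For 2× the reaction as written: 2 × (+235) = +470 kJ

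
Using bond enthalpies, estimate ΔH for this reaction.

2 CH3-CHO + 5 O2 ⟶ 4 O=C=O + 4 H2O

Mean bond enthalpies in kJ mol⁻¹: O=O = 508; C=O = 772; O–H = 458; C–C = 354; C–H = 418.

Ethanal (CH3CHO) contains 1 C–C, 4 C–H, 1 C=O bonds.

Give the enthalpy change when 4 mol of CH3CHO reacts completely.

Bonds broken (reactants):
  C–C: 2 × 354 = 708
  C–H: 8 × 418 = 3344
  C=O: 2 × 772 = 1544
  O=O: 5 × 508 = 2540
  Σ(broken) = 8136 kJ
Bonds formed (products):
  C=O: 8 × 772 = 6176
  O–H: 8 × 458 = 3664
  Σ(formed) = 9840 kJ
ΔH = Σ(broken) − Σ(formed) = 8136 − 9840 = −1704 kJ
For 2× the reaction as written: 2 × (−1704) = −3408 kJ

ΔH = −3408 kJ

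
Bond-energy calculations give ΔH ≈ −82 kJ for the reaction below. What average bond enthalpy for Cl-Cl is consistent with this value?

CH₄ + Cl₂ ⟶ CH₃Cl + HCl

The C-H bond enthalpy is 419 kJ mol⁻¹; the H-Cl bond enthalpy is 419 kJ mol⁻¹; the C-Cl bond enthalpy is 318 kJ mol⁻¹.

Let D be the Cl-Cl bond energy.
Σ(broken) = 4×419 + 1×D = 1676 + D
Σ(formed) = 1×318 + 3×419 + 1×419 = 1994
ΔH = Σ(broken) − Σ(formed) = (1676 + D) − (1994) = −318 + D
Setting this equal to −82 kJ gives D = 236 kJ/mol.

D(Cl-Cl) ≈ 236 kJ/mol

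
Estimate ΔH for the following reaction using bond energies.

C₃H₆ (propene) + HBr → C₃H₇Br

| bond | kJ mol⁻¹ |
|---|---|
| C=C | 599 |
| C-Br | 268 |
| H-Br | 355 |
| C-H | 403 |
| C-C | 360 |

Bonds broken (reactants):
  C-C: 1 × 360 = 360
  C-H: 6 × 403 = 2418
  C=C: 1 × 599 = 599
  H-Br: 1 × 355 = 355
  Σ(broken) = 3732 kJ
Bonds formed (products):
  C-Br: 1 × 268 = 268
  C-C: 2 × 360 = 720
  C-H: 7 × 403 = 2821
  Σ(formed) = 3809 kJ
ΔH = Σ(broken) − Σ(formed) = 3732 − 3809 = −77 kJ

ΔH ≈ −77 kJ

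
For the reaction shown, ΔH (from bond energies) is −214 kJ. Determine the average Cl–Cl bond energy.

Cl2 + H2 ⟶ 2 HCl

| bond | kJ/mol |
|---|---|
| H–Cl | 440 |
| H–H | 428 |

Let D be the Cl–Cl bond energy.
Σ(broken) = 1×D + 1×428 = 428 + D
Σ(formed) = 2×440 = 880
ΔH = Σ(broken) − Σ(formed) = (428 + D) − (880) = −452 + D
Setting this equal to −214 kJ gives D = 238 kJ/mol.

D(Cl–Cl) ≈ 238 kJ/mol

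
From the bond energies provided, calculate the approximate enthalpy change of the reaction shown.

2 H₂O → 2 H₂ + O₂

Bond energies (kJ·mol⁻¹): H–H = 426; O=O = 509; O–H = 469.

ΔH ≈ +515 kJ

Bonds broken (reactants):
  O–H: 4 × 469 = 1876
  Σ(broken) = 1876 kJ
Bonds formed (products):
  H–H: 2 × 426 = 852
  O=O: 1 × 509 = 509
  Σ(formed) = 1361 kJ
ΔH = Σ(broken) − Σ(formed) = 1876 − 1361 = +515 kJ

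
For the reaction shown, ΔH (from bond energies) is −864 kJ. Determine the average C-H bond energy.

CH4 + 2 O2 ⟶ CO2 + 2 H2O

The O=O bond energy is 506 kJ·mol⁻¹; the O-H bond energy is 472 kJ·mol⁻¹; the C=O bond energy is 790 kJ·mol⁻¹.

D(C-H) ≈ 398 kJ/mol

Let D be the C-H bond energy.
Σ(broken) = 4×D + 2×506 = 1012 + 4D
Σ(formed) = 2×790 + 4×472 = 3468
ΔH = Σ(broken) − Σ(formed) = (1012 + 4D) − (3468) = −2456 + 4D
Setting this equal to −864 kJ gives 4D = 1592, so D = 398 kJ/mol.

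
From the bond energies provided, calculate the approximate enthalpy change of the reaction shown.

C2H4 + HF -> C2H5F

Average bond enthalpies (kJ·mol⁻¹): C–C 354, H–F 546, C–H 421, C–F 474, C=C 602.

ΔH ≈ −101 kJ

Bonds broken (reactants):
  C–H: 4 × 421 = 1684
  C=C: 1 × 602 = 602
  H–F: 1 × 546 = 546
  Σ(broken) = 2832 kJ
Bonds formed (products):
  C–C: 1 × 354 = 354
  C–F: 1 × 474 = 474
  C–H: 5 × 421 = 2105
  Σ(formed) = 2933 kJ
ΔH = Σ(broken) − Σ(formed) = 2832 − 2933 = −101 kJ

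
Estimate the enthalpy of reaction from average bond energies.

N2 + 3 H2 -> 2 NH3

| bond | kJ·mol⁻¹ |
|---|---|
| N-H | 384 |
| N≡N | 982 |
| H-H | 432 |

Bonds broken (reactants):
  H-H: 3 × 432 = 1296
  N≡N: 1 × 982 = 982
  Σ(broken) = 2278 kJ
Bonds formed (products):
  N-H: 6 × 384 = 2304
  Σ(formed) = 2304 kJ
ΔH = Σ(broken) − Σ(formed) = 2278 − 2304 = −26 kJ

ΔH ≈ −26 kJ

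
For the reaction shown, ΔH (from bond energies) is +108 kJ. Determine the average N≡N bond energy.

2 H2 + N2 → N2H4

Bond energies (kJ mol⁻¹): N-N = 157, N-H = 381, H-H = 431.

D(N≡N) ≈ 927 kJ/mol

Let D be the N≡N bond energy.
Σ(broken) = 2×431 + 1×D = 862 + D
Σ(formed) = 4×381 + 1×157 = 1681
ΔH = Σ(broken) − Σ(formed) = (862 + D) − (1681) = −819 + D
Setting this equal to +108 kJ gives D = 927 kJ/mol.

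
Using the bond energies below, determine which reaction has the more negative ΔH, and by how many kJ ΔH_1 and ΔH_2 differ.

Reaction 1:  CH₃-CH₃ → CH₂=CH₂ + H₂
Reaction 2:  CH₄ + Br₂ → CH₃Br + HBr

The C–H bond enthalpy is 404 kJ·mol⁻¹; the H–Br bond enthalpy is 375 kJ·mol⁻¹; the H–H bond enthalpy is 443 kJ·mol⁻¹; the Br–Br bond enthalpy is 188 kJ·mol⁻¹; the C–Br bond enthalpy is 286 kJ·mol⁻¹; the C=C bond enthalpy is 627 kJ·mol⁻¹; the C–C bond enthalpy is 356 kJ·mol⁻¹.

Reaction 2, by 163 kJ

Reaction 1:
  Bonds broken (reactants):
    C–C: 1 × 356 = 356
    C–H: 6 × 404 = 2424
    Σ(broken) = 2780 kJ
  Bonds formed (products):
    C–H: 4 × 404 = 1616
    C=C: 1 × 627 = 627
    H–H: 1 × 443 = 443
    Σ(formed) = 2686 kJ
  ΔH_1 = 2780 − 2686 = +94 kJ
Reaction 2:
  Bonds broken (reactants):
    Br–Br: 1 × 188 = 188
    C–H: 4 × 404 = 1616
    Σ(broken) = 1804 kJ
  Bonds formed (products):
    C–Br: 1 × 286 = 286
    C–H: 3 × 404 = 1212
    H–Br: 1 × 375 = 375
    Σ(formed) = 1873 kJ
  ΔH_2 = 1804 − 1873 = −69 kJ
ΔH_1 − ΔH_2 = +163 kJ, so reaction 2 has the more negative ΔH; |ΔH_1 − ΔH_2| = 163 kJ.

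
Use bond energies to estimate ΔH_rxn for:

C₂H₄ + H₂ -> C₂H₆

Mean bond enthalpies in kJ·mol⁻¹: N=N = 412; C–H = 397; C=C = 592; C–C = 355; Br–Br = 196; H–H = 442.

ΔH ≈ −115 kJ

Bonds broken (reactants):
  C–H: 4 × 397 = 1588
  C=C: 1 × 592 = 592
  H–H: 1 × 442 = 442
  Σ(broken) = 2622 kJ
Bonds formed (products):
  C–C: 1 × 355 = 355
  C–H: 6 × 397 = 2382
  Σ(formed) = 2737 kJ
ΔH = Σ(broken) − Σ(formed) = 2622 − 2737 = −115 kJ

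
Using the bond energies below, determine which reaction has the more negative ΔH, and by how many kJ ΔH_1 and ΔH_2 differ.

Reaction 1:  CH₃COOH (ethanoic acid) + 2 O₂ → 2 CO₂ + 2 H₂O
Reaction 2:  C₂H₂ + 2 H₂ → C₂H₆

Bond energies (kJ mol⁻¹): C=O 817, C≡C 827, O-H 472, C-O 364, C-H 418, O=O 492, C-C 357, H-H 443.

Reaction 1:
  Bonds broken (reactants):
    C-C: 1 × 357 = 357
    C-H: 3 × 418 = 1254
    C-O: 1 × 364 = 364
    C=O: 1 × 817 = 817
    O-H: 1 × 472 = 472
    O=O: 2 × 492 = 984
    Σ(broken) = 4248 kJ
  Bonds formed (products):
    C=O: 4 × 817 = 3268
    O-H: 4 × 472 = 1888
    Σ(formed) = 5156 kJ
  ΔH_1 = 4248 − 5156 = −908 kJ
Reaction 2:
  Bonds broken (reactants):
    C≡C: 1 × 827 = 827
    C-H: 2 × 418 = 836
    H-H: 2 × 443 = 886
    Σ(broken) = 2549 kJ
  Bonds formed (products):
    C-C: 1 × 357 = 357
    C-H: 6 × 418 = 2508
    Σ(formed) = 2865 kJ
  ΔH_2 = 2549 − 2865 = −316 kJ
ΔH_1 − ΔH_2 = −592 kJ, so reaction 1 has the more negative ΔH; |ΔH_1 − ΔH_2| = 592 kJ.

Reaction 1, by 592 kJ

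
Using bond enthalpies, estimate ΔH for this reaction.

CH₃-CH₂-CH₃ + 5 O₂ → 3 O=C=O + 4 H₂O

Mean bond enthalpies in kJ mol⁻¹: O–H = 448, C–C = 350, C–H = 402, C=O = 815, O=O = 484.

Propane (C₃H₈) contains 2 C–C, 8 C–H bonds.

Bonds broken (reactants):
  C–C: 2 × 350 = 700
  C–H: 8 × 402 = 3216
  O=O: 5 × 484 = 2420
  Σ(broken) = 6336 kJ
Bonds formed (products):
  C=O: 6 × 815 = 4890
  O–H: 8 × 448 = 3584
  Σ(formed) = 8474 kJ
ΔH = Σ(broken) − Σ(formed) = 6336 − 8474 = −2138 kJ

ΔH ≈ −2138 kJ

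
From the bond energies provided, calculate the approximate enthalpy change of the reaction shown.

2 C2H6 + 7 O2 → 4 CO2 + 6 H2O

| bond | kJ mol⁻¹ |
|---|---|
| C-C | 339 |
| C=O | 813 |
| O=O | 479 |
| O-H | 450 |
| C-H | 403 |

Bonds broken (reactants):
  C-C: 2 × 339 = 678
  C-H: 12 × 403 = 4836
  O=O: 7 × 479 = 3353
  Σ(broken) = 8867 kJ
Bonds formed (products):
  C=O: 8 × 813 = 6504
  O-H: 12 × 450 = 5400
  Σ(formed) = 11904 kJ
ΔH = Σ(broken) − Σ(formed) = 8867 − 11904 = −3037 kJ

ΔH ≈ −3037 kJ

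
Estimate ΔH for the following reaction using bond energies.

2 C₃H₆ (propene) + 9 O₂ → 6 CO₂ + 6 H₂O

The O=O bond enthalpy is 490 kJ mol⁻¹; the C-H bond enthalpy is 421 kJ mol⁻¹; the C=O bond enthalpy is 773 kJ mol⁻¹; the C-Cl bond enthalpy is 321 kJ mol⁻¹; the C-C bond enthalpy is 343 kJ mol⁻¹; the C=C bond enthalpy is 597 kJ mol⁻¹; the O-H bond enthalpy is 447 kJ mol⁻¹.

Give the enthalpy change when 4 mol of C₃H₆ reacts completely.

ΔH = −6596 kJ

Bonds broken (reactants):
  C-C: 2 × 343 = 686
  C-H: 12 × 421 = 5052
  C=C: 2 × 597 = 1194
  O=O: 9 × 490 = 4410
  Σ(broken) = 11342 kJ
Bonds formed (products):
  C=O: 12 × 773 = 9276
  O-H: 12 × 447 = 5364
  Σ(formed) = 14640 kJ
ΔH = Σ(broken) − Σ(formed) = 11342 − 14640 = −3298 kJ
For 2× the reaction as written: 2 × (−3298) = −6596 kJ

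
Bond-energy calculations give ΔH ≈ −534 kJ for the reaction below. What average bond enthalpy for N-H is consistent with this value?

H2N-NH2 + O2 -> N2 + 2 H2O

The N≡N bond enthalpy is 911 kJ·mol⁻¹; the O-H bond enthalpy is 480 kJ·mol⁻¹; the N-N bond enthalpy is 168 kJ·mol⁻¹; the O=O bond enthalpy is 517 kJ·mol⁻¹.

D(N-H) ≈ 403 kJ/mol

Let D be the N-H bond energy.
Σ(broken) = 4×D + 1×168 + 1×517 = 685 + 4D
Σ(formed) = 1×911 + 4×480 = 2831
ΔH = Σ(broken) − Σ(formed) = (685 + 4D) − (2831) = −2146 + 4D
Setting this equal to −534 kJ gives 4D = 1612, so D = 403 kJ/mol.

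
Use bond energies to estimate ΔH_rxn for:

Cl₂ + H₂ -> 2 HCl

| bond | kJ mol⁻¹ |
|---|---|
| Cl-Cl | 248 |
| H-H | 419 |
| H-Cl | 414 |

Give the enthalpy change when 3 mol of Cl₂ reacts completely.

Bonds broken (reactants):
  Cl-Cl: 1 × 248 = 248
  H-H: 1 × 419 = 419
  Σ(broken) = 667 kJ
Bonds formed (products):
  H-Cl: 2 × 414 = 828
  Σ(formed) = 828 kJ
ΔH = Σ(broken) − Σ(formed) = 667 − 828 = −161 kJ
For 3× the reaction as written: 3 × (−161) = −483 kJ

ΔH = −483 kJ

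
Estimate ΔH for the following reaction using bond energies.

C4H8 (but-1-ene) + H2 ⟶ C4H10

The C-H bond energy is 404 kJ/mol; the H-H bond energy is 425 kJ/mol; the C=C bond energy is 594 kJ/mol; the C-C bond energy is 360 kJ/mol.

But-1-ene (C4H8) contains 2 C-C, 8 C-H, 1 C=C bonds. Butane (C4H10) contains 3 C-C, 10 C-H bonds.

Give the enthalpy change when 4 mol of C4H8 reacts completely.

Bonds broken (reactants):
  C-C: 2 × 360 = 720
  C-H: 8 × 404 = 3232
  C=C: 1 × 594 = 594
  H-H: 1 × 425 = 425
  Σ(broken) = 4971 kJ
Bonds formed (products):
  C-C: 3 × 360 = 1080
  C-H: 10 × 404 = 4040
  Σ(formed) = 5120 kJ
ΔH = Σ(broken) − Σ(formed) = 4971 − 5120 = −149 kJ
For 4× the reaction as written: 4 × (−149) = −596 kJ

ΔH = −596 kJ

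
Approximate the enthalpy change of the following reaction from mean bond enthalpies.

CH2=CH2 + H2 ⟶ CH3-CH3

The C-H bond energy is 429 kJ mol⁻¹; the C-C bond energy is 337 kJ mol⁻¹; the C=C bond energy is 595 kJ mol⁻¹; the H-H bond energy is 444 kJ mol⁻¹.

ΔH ≈ −156 kJ

Bonds broken (reactants):
  C-H: 4 × 429 = 1716
  C=C: 1 × 595 = 595
  H-H: 1 × 444 = 444
  Σ(broken) = 2755 kJ
Bonds formed (products):
  C-C: 1 × 337 = 337
  C-H: 6 × 429 = 2574
  Σ(formed) = 2911 kJ
ΔH = Σ(broken) − Σ(formed) = 2755 − 2911 = −156 kJ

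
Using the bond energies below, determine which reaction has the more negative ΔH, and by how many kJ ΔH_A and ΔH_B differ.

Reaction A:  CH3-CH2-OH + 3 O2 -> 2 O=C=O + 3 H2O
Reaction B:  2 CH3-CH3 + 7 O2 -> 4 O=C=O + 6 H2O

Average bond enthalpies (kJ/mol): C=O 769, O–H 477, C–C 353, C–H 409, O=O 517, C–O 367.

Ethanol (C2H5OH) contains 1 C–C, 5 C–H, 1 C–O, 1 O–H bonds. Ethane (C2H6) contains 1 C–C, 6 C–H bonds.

Reaction A:
  Bonds broken (reactants):
    C–C: 1 × 353 = 353
    C–H: 5 × 409 = 2045
    C–O: 1 × 367 = 367
    O–H: 1 × 477 = 477
    O=O: 3 × 517 = 1551
    Σ(broken) = 4793 kJ
  Bonds formed (products):
    C=O: 4 × 769 = 3076
    O–H: 6 × 477 = 2862
    Σ(formed) = 5938 kJ
  ΔH_A = 4793 − 5938 = −1145 kJ
Reaction B:
  Bonds broken (reactants):
    C–C: 2 × 353 = 706
    C–H: 12 × 409 = 4908
    O=O: 7 × 517 = 3619
    Σ(broken) = 9233 kJ
  Bonds formed (products):
    C=O: 8 × 769 = 6152
    O–H: 12 × 477 = 5724
    Σ(formed) = 11876 kJ
  ΔH_B = 9233 − 11876 = −2643 kJ
ΔH_A − ΔH_B = +1498 kJ, so reaction B has the more negative ΔH; |ΔH_A − ΔH_B| = 1498 kJ.

Reaction B, by 1498 kJ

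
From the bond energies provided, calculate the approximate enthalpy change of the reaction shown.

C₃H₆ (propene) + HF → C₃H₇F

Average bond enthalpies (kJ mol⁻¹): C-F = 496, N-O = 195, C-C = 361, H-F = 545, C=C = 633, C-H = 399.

Bonds broken (reactants):
  C-C: 1 × 361 = 361
  C-H: 6 × 399 = 2394
  C=C: 1 × 633 = 633
  H-F: 1 × 545 = 545
  Σ(broken) = 3933 kJ
Bonds formed (products):
  C-C: 2 × 361 = 722
  C-F: 1 × 496 = 496
  C-H: 7 × 399 = 2793
  Σ(formed) = 4011 kJ
ΔH = Σ(broken) − Σ(formed) = 3933 − 4011 = −78 kJ

ΔH ≈ −78 kJ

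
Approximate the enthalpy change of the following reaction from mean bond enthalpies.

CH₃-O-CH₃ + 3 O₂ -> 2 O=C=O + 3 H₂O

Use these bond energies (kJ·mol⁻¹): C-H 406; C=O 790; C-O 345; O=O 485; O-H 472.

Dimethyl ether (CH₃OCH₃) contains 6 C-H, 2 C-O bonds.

ΔH ≈ −1411 kJ

Bonds broken (reactants):
  C-H: 6 × 406 = 2436
  C-O: 2 × 345 = 690
  O=O: 3 × 485 = 1455
  Σ(broken) = 4581 kJ
Bonds formed (products):
  C=O: 4 × 790 = 3160
  O-H: 6 × 472 = 2832
  Σ(formed) = 5992 kJ
ΔH = Σ(broken) − Σ(formed) = 4581 − 5992 = −1411 kJ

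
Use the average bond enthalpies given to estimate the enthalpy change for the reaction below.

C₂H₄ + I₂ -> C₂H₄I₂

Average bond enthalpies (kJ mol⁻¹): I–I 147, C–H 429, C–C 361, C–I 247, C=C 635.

ΔH ≈ −73 kJ

Bonds broken (reactants):
  C–H: 4 × 429 = 1716
  C=C: 1 × 635 = 635
  I–I: 1 × 147 = 147
  Σ(broken) = 2498 kJ
Bonds formed (products):
  C–C: 1 × 361 = 361
  C–H: 4 × 429 = 1716
  C–I: 2 × 247 = 494
  Σ(formed) = 2571 kJ
ΔH = Σ(broken) − Σ(formed) = 2498 − 2571 = −73 kJ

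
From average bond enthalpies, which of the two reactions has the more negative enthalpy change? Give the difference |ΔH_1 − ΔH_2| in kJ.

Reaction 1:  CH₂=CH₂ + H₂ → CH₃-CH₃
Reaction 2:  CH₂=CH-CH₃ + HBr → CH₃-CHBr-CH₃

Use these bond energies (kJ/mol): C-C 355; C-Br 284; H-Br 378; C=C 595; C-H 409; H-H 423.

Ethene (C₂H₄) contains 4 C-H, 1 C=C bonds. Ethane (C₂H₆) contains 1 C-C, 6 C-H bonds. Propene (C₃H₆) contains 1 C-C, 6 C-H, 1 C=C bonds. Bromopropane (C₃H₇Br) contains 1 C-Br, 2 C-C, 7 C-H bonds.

Reaction 1:
  Bonds broken (reactants):
    C-H: 4 × 409 = 1636
    C=C: 1 × 595 = 595
    H-H: 1 × 423 = 423
    Σ(broken) = 2654 kJ
  Bonds formed (products):
    C-C: 1 × 355 = 355
    C-H: 6 × 409 = 2454
    Σ(formed) = 2809 kJ
  ΔH_1 = 2654 − 2809 = −155 kJ
Reaction 2:
  Bonds broken (reactants):
    C-C: 1 × 355 = 355
    C-H: 6 × 409 = 2454
    C=C: 1 × 595 = 595
    H-Br: 1 × 378 = 378
    Σ(broken) = 3782 kJ
  Bonds formed (products):
    C-Br: 1 × 284 = 284
    C-C: 2 × 355 = 710
    C-H: 7 × 409 = 2863
    Σ(formed) = 3857 kJ
  ΔH_2 = 3782 − 3857 = −75 kJ
ΔH_1 − ΔH_2 = −80 kJ, so reaction 1 has the more negative ΔH; |ΔH_1 − ΔH_2| = 80 kJ.

Reaction 1, by 80 kJ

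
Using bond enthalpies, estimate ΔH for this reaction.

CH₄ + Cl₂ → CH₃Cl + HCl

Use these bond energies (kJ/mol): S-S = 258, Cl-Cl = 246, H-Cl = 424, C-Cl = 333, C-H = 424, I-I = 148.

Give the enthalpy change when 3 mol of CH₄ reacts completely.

Bonds broken (reactants):
  C-H: 4 × 424 = 1696
  Cl-Cl: 1 × 246 = 246
  Σ(broken) = 1942 kJ
Bonds formed (products):
  C-Cl: 1 × 333 = 333
  C-H: 3 × 424 = 1272
  H-Cl: 1 × 424 = 424
  Σ(formed) = 2029 kJ
ΔH = Σ(broken) − Σ(formed) = 1942 − 2029 = −87 kJ
For 3× the reaction as written: 3 × (−87) = −261 kJ

ΔH = −261 kJ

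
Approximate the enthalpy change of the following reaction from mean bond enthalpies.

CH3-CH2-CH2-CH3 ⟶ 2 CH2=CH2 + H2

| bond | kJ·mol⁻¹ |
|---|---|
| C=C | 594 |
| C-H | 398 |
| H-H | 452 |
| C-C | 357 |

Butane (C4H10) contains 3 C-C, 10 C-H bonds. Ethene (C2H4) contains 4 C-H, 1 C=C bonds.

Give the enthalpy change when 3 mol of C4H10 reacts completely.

Bonds broken (reactants):
  C-C: 3 × 357 = 1071
  C-H: 10 × 398 = 3980
  Σ(broken) = 5051 kJ
Bonds formed (products):
  C-H: 8 × 398 = 3184
  C=C: 2 × 594 = 1188
  H-H: 1 × 452 = 452
  Σ(formed) = 4824 kJ
ΔH = Σ(broken) − Σ(formed) = 5051 − 4824 = +227 kJ
For 3× the reaction as written: 3 × (+227) = +681 kJ

ΔH = +681 kJ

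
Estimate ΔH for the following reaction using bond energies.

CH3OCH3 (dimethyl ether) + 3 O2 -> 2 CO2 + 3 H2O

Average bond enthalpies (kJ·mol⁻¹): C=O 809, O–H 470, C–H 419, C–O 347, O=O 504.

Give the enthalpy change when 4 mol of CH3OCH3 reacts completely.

ΔH = −5344 kJ

Bonds broken (reactants):
  C–H: 6 × 419 = 2514
  C–O: 2 × 347 = 694
  O=O: 3 × 504 = 1512
  Σ(broken) = 4720 kJ
Bonds formed (products):
  C=O: 4 × 809 = 3236
  O–H: 6 × 470 = 2820
  Σ(formed) = 6056 kJ
ΔH = Σ(broken) − Σ(formed) = 4720 − 6056 = −1336 kJ
For 4× the reaction as written: 4 × (−1336) = −5344 kJ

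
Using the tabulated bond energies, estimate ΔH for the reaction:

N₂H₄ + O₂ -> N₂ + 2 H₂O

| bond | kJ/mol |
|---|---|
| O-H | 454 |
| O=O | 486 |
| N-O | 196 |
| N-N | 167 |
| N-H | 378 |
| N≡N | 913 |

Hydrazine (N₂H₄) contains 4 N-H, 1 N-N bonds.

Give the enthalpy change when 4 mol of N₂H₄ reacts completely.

Bonds broken (reactants):
  N-H: 4 × 378 = 1512
  N-N: 1 × 167 = 167
  O=O: 1 × 486 = 486
  Σ(broken) = 2165 kJ
Bonds formed (products):
  N≡N: 1 × 913 = 913
  O-H: 4 × 454 = 1816
  Σ(formed) = 2729 kJ
ΔH = Σ(broken) − Σ(formed) = 2165 − 2729 = −564 kJ
For 4× the reaction as written: 4 × (−564) = −2256 kJ

ΔH = −2256 kJ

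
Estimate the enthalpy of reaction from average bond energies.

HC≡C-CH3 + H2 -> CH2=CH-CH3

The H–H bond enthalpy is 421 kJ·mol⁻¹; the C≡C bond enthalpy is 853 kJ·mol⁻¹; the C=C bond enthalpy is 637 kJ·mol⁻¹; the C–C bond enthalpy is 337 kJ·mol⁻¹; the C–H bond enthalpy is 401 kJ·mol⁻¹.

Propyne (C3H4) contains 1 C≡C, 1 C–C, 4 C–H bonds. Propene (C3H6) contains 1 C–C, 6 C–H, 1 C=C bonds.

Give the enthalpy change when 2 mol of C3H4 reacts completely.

Bonds broken (reactants):
  C≡C: 1 × 853 = 853
  C–C: 1 × 337 = 337
  C–H: 4 × 401 = 1604
  H–H: 1 × 421 = 421
  Σ(broken) = 3215 kJ
Bonds formed (products):
  C–C: 1 × 337 = 337
  C–H: 6 × 401 = 2406
  C=C: 1 × 637 = 637
  Σ(formed) = 3380 kJ
ΔH = Σ(broken) − Σ(formed) = 3215 − 3380 = −165 kJ
For 2× the reaction as written: 2 × (−165) = −330 kJ

ΔH = −330 kJ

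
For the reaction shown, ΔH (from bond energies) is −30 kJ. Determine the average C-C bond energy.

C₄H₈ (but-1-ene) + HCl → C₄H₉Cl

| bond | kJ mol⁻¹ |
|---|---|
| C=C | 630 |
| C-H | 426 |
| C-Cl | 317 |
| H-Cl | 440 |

Let D be the C-C bond energy.
Σ(broken) = 2×D + 8×426 + 1×630 + 1×440 = 4478 + 2D
Σ(formed) = 3×D + 1×317 + 9×426 = 4151 + 3D
ΔH = Σ(broken) − Σ(formed) = (4478 + 2D) − (4151 + 3D) = +327 − D
Setting this equal to −30 kJ gives D = 357 kJ/mol.

D(C-C) ≈ 357 kJ/mol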